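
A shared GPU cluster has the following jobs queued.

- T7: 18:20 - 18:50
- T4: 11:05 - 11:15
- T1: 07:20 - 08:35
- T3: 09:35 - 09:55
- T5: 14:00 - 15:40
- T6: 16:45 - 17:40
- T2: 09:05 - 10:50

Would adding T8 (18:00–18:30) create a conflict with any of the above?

Yes — it overlaps T7

T1: ends 08:35 at or before T8 starts 18:00 → clear.
T2: ends 10:50 at or before T8 starts 18:00 → clear.
T3: ends 09:55 at or before T8 starts 18:00 → clear.
T4: ends 11:15 at or before T8 starts 18:00 → clear.
T5: ends 15:40 at or before T8 starts 18:00 → clear.
T6: ends 17:40 at or before T8 starts 18:00 → clear.
T7: starts 18:20 before T8 ends 18:30, and ends 18:50 after T8 starts 18:00 → overlap.
T8 overlaps T7.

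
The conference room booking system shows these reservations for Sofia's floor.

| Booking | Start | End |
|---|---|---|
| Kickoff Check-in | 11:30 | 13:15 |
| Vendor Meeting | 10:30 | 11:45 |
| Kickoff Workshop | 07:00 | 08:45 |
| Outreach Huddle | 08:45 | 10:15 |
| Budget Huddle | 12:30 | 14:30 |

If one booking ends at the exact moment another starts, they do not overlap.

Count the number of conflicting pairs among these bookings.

Sorted by start: Kickoff Workshop, Outreach Huddle, Vendor Meeting, Kickoff Check-in, Budget Huddle.
Outreach Huddle starts exactly when Kickoff Workshop ends (back-to-back, no overlap) — done with Kickoff Workshop.
Vendor Meeting starts after Outreach Huddle ends — done with Outreach Huddle.
Kickoff Check-in starts before Vendor Meeting ends → Vendor Meeting and Kickoff Check-in overlap.
Budget Huddle starts after Vendor Meeting ends.
Budget Huddle starts before Kickoff Check-in ends → Kickoff Check-in and Budget Huddle overlap.
Overlapping pairs: Budget Huddle & Kickoff Check-in, Kickoff Check-in & Vendor Meeting — 2 in total.

2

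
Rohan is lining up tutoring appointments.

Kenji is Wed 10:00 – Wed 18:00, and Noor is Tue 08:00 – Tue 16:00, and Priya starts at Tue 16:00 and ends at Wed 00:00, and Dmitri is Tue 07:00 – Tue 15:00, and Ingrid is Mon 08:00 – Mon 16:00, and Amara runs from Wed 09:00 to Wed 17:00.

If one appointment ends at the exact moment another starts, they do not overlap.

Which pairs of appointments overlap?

Sorted by start: Ingrid, Dmitri, Noor, Priya, Amara, Kenji.
Dmitri starts after Ingrid ends, so nothing later overlaps Ingrid either.
Noor starts before Dmitri ends → Dmitri and Noor overlap.
Priya starts after Dmitri ends, so nothing later overlaps Dmitri either.
Priya starts exactly when Noor ends (back-to-back, no overlap), so nothing later overlaps Noor either.
Amara starts after Priya ends, so nothing later overlaps Priya either.
Kenji starts before Amara ends → Amara and Kenji overlap.

Amara & Kenji, Dmitri & Noor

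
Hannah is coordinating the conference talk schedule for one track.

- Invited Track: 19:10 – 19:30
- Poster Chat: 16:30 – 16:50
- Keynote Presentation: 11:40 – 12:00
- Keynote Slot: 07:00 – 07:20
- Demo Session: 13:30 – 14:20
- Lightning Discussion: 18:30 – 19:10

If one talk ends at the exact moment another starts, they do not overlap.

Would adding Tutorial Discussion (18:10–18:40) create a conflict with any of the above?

Yes — it overlaps Lightning Discussion

Keynote Slot: ends 07:20 at or before Tutorial Discussion starts 18:10 → clear.
Keynote Presentation: ends 12:00 at or before Tutorial Discussion starts 18:10 → clear.
Demo Session: ends 14:20 at or before Tutorial Discussion starts 18:10 → clear.
Poster Chat: ends 16:50 at or before Tutorial Discussion starts 18:10 → clear.
Lightning Discussion: starts 18:30 before Tutorial Discussion ends 18:40, and ends 19:10 after Tutorial Discussion starts 18:10 → overlap.
Invited Track: starts 19:10 at or after Tutorial Discussion ends 18:40 → clear.
Tutorial Discussion overlaps Lightning Discussion.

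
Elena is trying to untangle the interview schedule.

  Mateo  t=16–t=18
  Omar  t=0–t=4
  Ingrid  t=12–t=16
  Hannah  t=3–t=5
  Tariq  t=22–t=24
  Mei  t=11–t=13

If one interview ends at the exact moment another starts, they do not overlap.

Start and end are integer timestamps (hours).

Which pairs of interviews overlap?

Sorted by start: Omar, Hannah, Mei, Ingrid, Mateo, Tariq.
Hannah starts before Omar ends → Omar and Hannah overlap.
Mei starts after Omar ends, so nothing later overlaps Omar either.
Mei starts after Hannah ends, so nothing later overlaps Hannah either.
Ingrid starts before Mei ends → Mei and Ingrid overlap.
Mateo starts after Mei ends, so nothing later overlaps Mei either.
Mateo starts exactly when Ingrid ends (back-to-back, no overlap), so nothing later overlaps Ingrid either.
Tariq starts after Mateo ends.

Hannah & Omar, Ingrid & Mei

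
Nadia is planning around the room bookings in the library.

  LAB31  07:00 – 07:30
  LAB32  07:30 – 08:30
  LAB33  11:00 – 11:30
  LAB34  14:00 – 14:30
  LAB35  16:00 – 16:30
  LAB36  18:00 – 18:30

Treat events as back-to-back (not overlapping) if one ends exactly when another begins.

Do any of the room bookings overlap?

No

Sorted by start: LAB31, LAB32, LAB33, LAB34, LAB35, LAB36.
LAB32 starts exactly when LAB31 ends (back-to-back, no overlap), so nothing later overlaps LAB31 either.
LAB33 starts after LAB32 ends, so nothing later overlaps LAB32 either.
LAB34 starts after LAB33 ends, so nothing later overlaps LAB33 either.
LAB35 starts after LAB34 ends, so nothing later overlaps LAB34 either.
LAB36 starts after LAB35 ends.
Every pair is clear; the schedule has no overlaps.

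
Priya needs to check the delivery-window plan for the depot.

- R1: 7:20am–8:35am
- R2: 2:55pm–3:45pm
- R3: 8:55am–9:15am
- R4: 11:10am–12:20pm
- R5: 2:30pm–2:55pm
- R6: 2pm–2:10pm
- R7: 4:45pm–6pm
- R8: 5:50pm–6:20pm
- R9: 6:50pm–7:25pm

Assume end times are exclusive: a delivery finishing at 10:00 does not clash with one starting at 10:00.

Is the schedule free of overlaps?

Sorted by start: R1, R3, R4, R6, R5, R2, R7, R8, R9.
R3 starts after R1 ends; R1 is clear from here.
R4 starts after R3 ends; R3 is clear from here.
R6 starts after R4 ends; R4 is clear from here.
R5 starts after R6 ends; R6 is clear from here.
R2 starts exactly when R5 ends (back-to-back, no overlap); R5 is clear from here.
R7 starts after R2 ends; R2 is clear from here.
R8 starts before R7 ends → R7 and R8 overlap.
That's a conflict, so the schedule is not conflict-free.

No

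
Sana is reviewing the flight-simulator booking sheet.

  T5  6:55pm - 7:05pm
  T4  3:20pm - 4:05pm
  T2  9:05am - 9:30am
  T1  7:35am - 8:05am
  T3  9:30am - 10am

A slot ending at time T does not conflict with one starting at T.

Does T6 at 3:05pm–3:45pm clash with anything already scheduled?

T1: ends 8:05am at or before T6 starts 3:05pm → clear.
T2: ends 9:30am at or before T6 starts 3:05pm → clear.
T3: ends 10am at or before T6 starts 3:05pm → clear.
T4: starts 3:20pm before T6 ends 3:45pm, and ends 4:05pm after T6 starts 3:05pm → overlap.
T5: starts 6:55pm at or after T6 ends 3:45pm → clear.
T6 overlaps T4.

Yes — it overlaps T4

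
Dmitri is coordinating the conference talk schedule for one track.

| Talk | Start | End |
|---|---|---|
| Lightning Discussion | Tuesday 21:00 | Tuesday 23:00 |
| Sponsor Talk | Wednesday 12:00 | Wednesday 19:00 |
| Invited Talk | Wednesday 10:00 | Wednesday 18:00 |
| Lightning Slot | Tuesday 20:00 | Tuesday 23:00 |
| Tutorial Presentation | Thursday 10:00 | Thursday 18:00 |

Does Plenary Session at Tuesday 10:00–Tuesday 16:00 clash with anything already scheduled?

No — it doesn't clash with anything

Lightning Slot: starts Tuesday 20:00 at or after Plenary Session ends Tuesday 16:00 → clear.
Lightning Discussion: starts Tuesday 21:00 at or after Plenary Session ends Tuesday 16:00 → clear.
Invited Talk: starts Wednesday 10:00 at or after Plenary Session ends Tuesday 16:00 → clear.
Sponsor Talk: starts Wednesday 12:00 at or after Plenary Session ends Tuesday 16:00 → clear.
Tutorial Presentation: starts Thursday 10:00 at or after Plenary Session ends Tuesday 16:00 → clear.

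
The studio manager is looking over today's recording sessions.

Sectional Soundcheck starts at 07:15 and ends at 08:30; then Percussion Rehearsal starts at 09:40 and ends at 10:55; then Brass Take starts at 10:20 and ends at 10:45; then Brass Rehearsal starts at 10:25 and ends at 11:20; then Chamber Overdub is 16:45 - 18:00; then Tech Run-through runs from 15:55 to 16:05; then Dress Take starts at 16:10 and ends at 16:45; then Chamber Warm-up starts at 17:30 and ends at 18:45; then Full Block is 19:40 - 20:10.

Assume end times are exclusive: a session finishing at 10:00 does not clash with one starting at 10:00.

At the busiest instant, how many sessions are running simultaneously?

3

Walk through starts and ends in time order (an end at T is processed before a start at T):
07:15 start Sectional Soundcheck → 1
08:30 end Sectional Soundcheck → 0
09:40 start Percussion Rehearsal → 1
10:20 start Brass Take → 2
10:25 start Brass Rehearsal → 3
10:45 end Brass Take → 2
10:55 end Percussion Rehearsal → 1
11:20 end Brass Rehearsal → 0
15:55 start Tech Run-through → 1
16:05 end Tech Run-through → 0
16:10 start Dress Take → 1
16:45 end Dress Take → 0
16:45 start Chamber Overdub → 1
17:30 start Chamber Warm-up → 2
18:00 end Chamber Overdub → 1
18:45 end Chamber Warm-up → 0
19:40 start Full Block → 1
20:10 end Full Block → 0
Peak is 3, at 10:25 (Brass Rehearsal, Brass Take, Percussion Rehearsal).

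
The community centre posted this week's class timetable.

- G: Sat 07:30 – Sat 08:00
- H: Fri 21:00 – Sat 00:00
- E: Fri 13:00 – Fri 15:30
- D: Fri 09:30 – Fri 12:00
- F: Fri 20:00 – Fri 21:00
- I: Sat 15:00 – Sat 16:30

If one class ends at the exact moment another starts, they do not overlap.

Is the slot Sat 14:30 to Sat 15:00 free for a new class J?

Yes — the slot is free

D: ends Fri 12:00 at or before J starts Sat 14:30 → clear.
E: ends Fri 15:30 at or before J starts Sat 14:30 → clear.
F: ends Fri 21:00 at or before J starts Sat 14:30 → clear.
H: ends Sat 00:00 at or before J starts Sat 14:30 → clear.
G: ends Sat 08:00 at or before J starts Sat 14:30 → clear.
I: starts Sat 15:00 at or after J ends Sat 15:00 → clear.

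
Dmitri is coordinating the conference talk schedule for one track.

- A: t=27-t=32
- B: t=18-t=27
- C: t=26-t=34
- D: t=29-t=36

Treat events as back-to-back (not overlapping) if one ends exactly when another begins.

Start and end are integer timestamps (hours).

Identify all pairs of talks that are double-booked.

Sorted by start: B, C, A, D.
C starts before B ends → B and C overlap.
A starts exactly when B ends (back-to-back, no overlap) — done with B.
A starts before C ends → C and A overlap.
D starts before C ends → C and D overlap.
D starts before A ends → A and D overlap.

A & C, A & D, B & C, C & D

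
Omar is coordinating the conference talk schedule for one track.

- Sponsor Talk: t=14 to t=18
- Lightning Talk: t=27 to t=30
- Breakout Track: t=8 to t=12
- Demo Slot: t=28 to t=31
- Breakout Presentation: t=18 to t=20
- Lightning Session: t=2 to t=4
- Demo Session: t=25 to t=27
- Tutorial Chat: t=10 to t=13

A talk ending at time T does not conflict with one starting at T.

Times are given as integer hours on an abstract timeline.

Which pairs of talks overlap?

Sorted by start: Lightning Session, Breakout Track, Tutorial Chat, Sponsor Talk, Breakout Presentation, Demo Session, Lightning Talk, Demo Slot.
Breakout Track starts after Lightning Session ends — done with Lightning Session.
Tutorial Chat starts before Breakout Track ends → Breakout Track and Tutorial Chat overlap.
Sponsor Talk starts after Breakout Track ends — done with Breakout Track.
Sponsor Talk starts after Tutorial Chat ends — done with Tutorial Chat.
Breakout Presentation starts exactly when Sponsor Talk ends (back-to-back, no overlap) — done with Sponsor Talk.
Demo Session starts after Breakout Presentation ends — done with Breakout Presentation.
Lightning Talk starts exactly when Demo Session ends (back-to-back, no overlap) — done with Demo Session.
Demo Slot starts before Lightning Talk ends → Lightning Talk and Demo Slot overlap.

Breakout Track & Tutorial Chat, Demo Slot & Lightning Talk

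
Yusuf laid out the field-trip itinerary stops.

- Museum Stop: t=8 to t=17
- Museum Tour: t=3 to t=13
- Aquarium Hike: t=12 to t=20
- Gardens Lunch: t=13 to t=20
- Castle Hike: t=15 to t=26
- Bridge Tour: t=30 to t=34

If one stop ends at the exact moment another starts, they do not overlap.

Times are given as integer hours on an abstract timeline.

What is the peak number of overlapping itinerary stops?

4

Sweep the timeline, counting +1 at each start and −1 at each end (ends before starts at a tie):
t=3 start Museum Tour → 1
t=8 start Museum Stop → 2
t=12 start Aquarium Hike → 3
t=13 end Museum Tour → 2
t=13 start Gardens Lunch → 3
t=15 start Castle Hike → 4
t=17 end Museum Stop → 3
t=20 end Aquarium Hike → 2
t=20 end Gardens Lunch → 1
t=26 end Castle Hike → 0
t=30 start Bridge Tour → 1
t=34 end Bridge Tour → 0
Peak is 4, at t=15 (Aquarium Hike, Castle Hike, Gardens Lunch, Museum Stop).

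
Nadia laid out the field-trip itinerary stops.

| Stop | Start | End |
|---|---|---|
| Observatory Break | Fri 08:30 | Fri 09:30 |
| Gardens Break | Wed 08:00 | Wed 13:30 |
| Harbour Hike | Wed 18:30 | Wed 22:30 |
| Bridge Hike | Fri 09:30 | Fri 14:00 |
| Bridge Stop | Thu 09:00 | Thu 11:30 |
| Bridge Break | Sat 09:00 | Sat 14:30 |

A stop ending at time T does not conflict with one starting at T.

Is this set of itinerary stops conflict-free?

Two intervals overlap when each starts before the other ends.
Sorted by start: Gardens Break, Harbour Hike, Bridge Stop, Observatory Break, Bridge Hike, Bridge Break.
Harbour Hike starts after Gardens Break ends — done with Gardens Break.
Bridge Stop starts after Harbour Hike ends — done with Harbour Hike.
Observatory Break starts after Bridge Stop ends — done with Bridge Stop.
Bridge Hike starts exactly when Observatory Break ends (back-to-back, no overlap) — done with Observatory Break.
Bridge Break starts after Bridge Hike ends.
Every pair is clear; the schedule has no overlaps.

Yes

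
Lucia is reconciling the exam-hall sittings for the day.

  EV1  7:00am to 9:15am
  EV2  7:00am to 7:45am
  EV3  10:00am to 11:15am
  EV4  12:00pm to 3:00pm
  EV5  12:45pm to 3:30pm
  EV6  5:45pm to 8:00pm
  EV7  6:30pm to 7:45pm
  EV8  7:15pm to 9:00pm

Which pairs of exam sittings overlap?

Sorted by start: EV1, EV2, EV3, EV4, EV5, EV6, EV7, EV8.
EV2 starts before EV1 ends → EV1 and EV2 overlap.
EV3 starts after EV1 ends — done with EV1.
EV3 starts after EV2 ends — done with EV2.
EV4 starts after EV3 ends — done with EV3.
EV5 starts before EV4 ends → EV4 and EV5 overlap.
EV6 starts after EV4 ends — done with EV4.
EV6 starts after EV5 ends — done with EV5.
EV7 starts before EV6 ends → EV6 and EV7 overlap.
EV8 starts before EV6 ends → EV6 and EV8 overlap.
EV8 starts before EV7 ends → EV7 and EV8 overlap.

EV1 & EV2, EV4 & EV5, EV6 & EV7, EV6 & EV8, EV7 & EV8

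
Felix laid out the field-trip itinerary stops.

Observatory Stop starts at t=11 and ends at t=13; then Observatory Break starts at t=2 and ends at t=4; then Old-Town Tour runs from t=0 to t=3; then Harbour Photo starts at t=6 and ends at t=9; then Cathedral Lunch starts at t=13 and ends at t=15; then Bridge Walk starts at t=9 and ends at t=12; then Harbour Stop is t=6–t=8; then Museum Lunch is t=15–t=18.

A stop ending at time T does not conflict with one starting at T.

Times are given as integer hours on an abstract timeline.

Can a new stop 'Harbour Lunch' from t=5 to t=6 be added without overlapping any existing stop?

Yes — the slot is free

Old-Town Tour: ends t=3 at or before Harbour Lunch starts t=5 → clear.
Observatory Break: ends t=4 at or before Harbour Lunch starts t=5 → clear.
Harbour Photo: starts t=6 at or after Harbour Lunch ends t=6 → clear.
Harbour Stop: starts t=6 at or after Harbour Lunch ends t=6 → clear.
Bridge Walk: starts t=9 at or after Harbour Lunch ends t=6 → clear.
Observatory Stop: starts t=11 at or after Harbour Lunch ends t=6 → clear.
Cathedral Lunch: starts t=13 at or after Harbour Lunch ends t=6 → clear.
Museum Lunch: starts t=15 at or after Harbour Lunch ends t=6 → clear.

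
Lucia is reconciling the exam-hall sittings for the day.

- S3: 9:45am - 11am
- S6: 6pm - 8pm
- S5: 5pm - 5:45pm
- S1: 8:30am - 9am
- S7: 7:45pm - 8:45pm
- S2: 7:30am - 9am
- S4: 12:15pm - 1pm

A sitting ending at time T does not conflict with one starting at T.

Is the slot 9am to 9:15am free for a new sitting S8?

Yes — the slot is free

S2: ends 9am at or before S8 starts 9am → clear.
S1: ends 9am at or before S8 starts 9am → clear.
S3: starts 9:45am at or after S8 ends 9:15am → clear.
S4: starts 12:15pm at or after S8 ends 9:15am → clear.
S5: starts 5pm at or after S8 ends 9:15am → clear.
S6: starts 6pm at or after S8 ends 9:15am → clear.
S7: starts 7:45pm at or after S8 ends 9:15am → clear.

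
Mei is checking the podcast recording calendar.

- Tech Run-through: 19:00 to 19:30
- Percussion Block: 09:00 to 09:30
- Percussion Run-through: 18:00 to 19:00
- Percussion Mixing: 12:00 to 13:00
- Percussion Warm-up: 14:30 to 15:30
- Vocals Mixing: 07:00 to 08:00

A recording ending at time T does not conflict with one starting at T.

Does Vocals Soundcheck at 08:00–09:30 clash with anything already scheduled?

Yes — it overlaps Percussion Block

Vocals Mixing: ends 08:00 at or before Vocals Soundcheck starts 08:00 → clear.
Percussion Block: starts 09:00 before Vocals Soundcheck ends 09:30, and ends 09:30 after Vocals Soundcheck starts 08:00 → overlap.
Percussion Mixing: starts 12:00 at or after Vocals Soundcheck ends 09:30 → clear.
Percussion Warm-up: starts 14:30 at or after Vocals Soundcheck ends 09:30 → clear.
Percussion Run-through: starts 18:00 at or after Vocals Soundcheck ends 09:30 → clear.
Tech Run-through: starts 19:00 at or after Vocals Soundcheck ends 09:30 → clear.
Vocals Soundcheck overlaps Percussion Block.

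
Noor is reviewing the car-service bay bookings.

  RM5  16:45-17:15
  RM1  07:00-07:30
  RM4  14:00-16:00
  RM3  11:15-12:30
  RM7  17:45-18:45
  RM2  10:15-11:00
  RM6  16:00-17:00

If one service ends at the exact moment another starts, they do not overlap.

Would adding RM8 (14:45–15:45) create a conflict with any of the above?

Yes — it overlaps RM4

RM1: ends 07:30 at or before RM8 starts 14:45 → clear.
RM2: ends 11:00 at or before RM8 starts 14:45 → clear.
RM3: ends 12:30 at or before RM8 starts 14:45 → clear.
RM4: starts 14:00 before RM8 ends 15:45, and ends 16:00 after RM8 starts 14:45 → overlap.
RM6: starts 16:00 at or after RM8 ends 15:45 → clear.
RM5: starts 16:45 at or after RM8 ends 15:45 → clear.
RM7: starts 17:45 at or after RM8 ends 15:45 → clear.
RM8 overlaps RM4.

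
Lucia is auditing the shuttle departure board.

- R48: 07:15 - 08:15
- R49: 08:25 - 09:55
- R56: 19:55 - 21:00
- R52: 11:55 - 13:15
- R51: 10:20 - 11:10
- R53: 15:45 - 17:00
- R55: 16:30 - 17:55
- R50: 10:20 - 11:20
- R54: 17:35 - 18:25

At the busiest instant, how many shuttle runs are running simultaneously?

2

Walk through starts and ends in time order (an end at T is processed before a start at T):
07:15 start R48 → 1
08:15 end R48 → 0
08:25 start R49 → 1
09:55 end R49 → 0
10:20 start R50 → 1
10:20 start R51 → 2
11:10 end R51 → 1
11:20 end R50 → 0
11:55 start R52 → 1
13:15 end R52 → 0
15:45 start R53 → 1
16:30 start R55 → 2
17:00 end R53 → 1
17:35 start R54 → 2
17:55 end R55 → 1
18:25 end R54 → 0
19:55 start R56 → 1
21:00 end R56 → 0
Peak is 2, at 10:20 (R50, R51).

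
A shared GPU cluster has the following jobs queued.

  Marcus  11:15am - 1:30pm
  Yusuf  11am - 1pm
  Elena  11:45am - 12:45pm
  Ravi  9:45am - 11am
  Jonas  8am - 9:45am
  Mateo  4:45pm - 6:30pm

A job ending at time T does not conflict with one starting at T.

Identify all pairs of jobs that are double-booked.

Elena & Marcus, Elena & Yusuf, Marcus & Yusuf

Sorted by start: Jonas, Ravi, Yusuf, Marcus, Elena, Mateo.
Ravi starts exactly when Jonas ends (back-to-back, no overlap), so nothing later overlaps Jonas either.
Yusuf starts exactly when Ravi ends (back-to-back, no overlap), so nothing later overlaps Ravi either.
Marcus starts before Yusuf ends → Yusuf and Marcus overlap.
Elena starts before Yusuf ends → Yusuf and Elena overlap.
Mateo starts after Yusuf ends.
Elena starts before Marcus ends → Marcus and Elena overlap.
Mateo starts after Marcus ends.
Mateo starts after Elena ends.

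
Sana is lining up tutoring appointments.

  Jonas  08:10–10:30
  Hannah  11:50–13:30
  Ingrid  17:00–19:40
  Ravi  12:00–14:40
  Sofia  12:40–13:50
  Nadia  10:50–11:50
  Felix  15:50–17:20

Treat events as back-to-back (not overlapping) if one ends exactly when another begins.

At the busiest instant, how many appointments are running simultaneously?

Sweep the timeline, counting +1 at each start and −1 at each end (ends before starts at a tie):
08:10 start Jonas → 1
10:30 end Jonas → 0
10:50 start Nadia → 1
11:50 end Nadia → 0
11:50 start Hannah → 1
12:00 start Ravi → 2
12:40 start Sofia → 3
13:30 end Hannah → 2
13:50 end Sofia → 1
14:40 end Ravi → 0
15:50 start Felix → 1
17:00 start Ingrid → 2
17:20 end Felix → 1
19:40 end Ingrid → 0
Peak is 3, at 12:40 (Hannah, Ravi, Sofia).

3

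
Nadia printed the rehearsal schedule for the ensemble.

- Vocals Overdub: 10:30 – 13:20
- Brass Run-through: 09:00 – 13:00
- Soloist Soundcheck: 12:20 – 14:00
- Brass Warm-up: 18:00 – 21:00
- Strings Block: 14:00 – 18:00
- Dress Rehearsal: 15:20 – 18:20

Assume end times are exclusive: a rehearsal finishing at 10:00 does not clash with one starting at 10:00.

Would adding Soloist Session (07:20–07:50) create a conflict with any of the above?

No — it doesn't clash with anything

Brass Run-through: starts 09:00 at or after Soloist Session ends 07:50 → clear.
Vocals Overdub: starts 10:30 at or after Soloist Session ends 07:50 → clear.
Soloist Soundcheck: starts 12:20 at or after Soloist Session ends 07:50 → clear.
Strings Block: starts 14:00 at or after Soloist Session ends 07:50 → clear.
Dress Rehearsal: starts 15:20 at or after Soloist Session ends 07:50 → clear.
Brass Warm-up: starts 18:00 at or after Soloist Session ends 07:50 → clear.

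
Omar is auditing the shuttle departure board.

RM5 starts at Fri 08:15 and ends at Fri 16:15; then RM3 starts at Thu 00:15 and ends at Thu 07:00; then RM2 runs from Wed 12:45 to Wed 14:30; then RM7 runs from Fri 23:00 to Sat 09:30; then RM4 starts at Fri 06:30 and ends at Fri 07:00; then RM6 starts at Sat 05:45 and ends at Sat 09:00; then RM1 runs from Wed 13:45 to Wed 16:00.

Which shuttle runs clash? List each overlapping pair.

Sorted by start: RM2, RM1, RM3, RM4, RM5, RM7, RM6.
RM1 starts before RM2 ends → RM2 and RM1 overlap.
RM3 starts after RM2 ends — done with RM2.
RM3 starts after RM1 ends — done with RM1.
RM4 starts after RM3 ends — done with RM3.
RM5 starts after RM4 ends — done with RM4.
RM7 starts after RM5 ends — done with RM5.
RM6 starts before RM7 ends → RM7 and RM6 overlap.

RM1 & RM2, RM6 & RM7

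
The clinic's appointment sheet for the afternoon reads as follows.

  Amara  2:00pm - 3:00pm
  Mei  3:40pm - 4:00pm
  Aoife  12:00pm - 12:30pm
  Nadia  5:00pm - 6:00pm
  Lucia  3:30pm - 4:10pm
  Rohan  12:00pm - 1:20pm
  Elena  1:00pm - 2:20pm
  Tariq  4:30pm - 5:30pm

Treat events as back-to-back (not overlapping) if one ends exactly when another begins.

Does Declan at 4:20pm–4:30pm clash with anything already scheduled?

No — it doesn't clash with anything

Rohan: ends 1:20pm at or before Declan starts 4:20pm → clear.
Aoife: ends 12:30pm at or before Declan starts 4:20pm → clear.
Elena: ends 2:20pm at or before Declan starts 4:20pm → clear.
Amara: ends 3:00pm at or before Declan starts 4:20pm → clear.
Lucia: ends 4:10pm at or before Declan starts 4:20pm → clear.
Mei: ends 4:00pm at or before Declan starts 4:20pm → clear.
Tariq: starts 4:30pm at or after Declan ends 4:30pm → clear.
Nadia: starts 5:00pm at or after Declan ends 4:30pm → clear.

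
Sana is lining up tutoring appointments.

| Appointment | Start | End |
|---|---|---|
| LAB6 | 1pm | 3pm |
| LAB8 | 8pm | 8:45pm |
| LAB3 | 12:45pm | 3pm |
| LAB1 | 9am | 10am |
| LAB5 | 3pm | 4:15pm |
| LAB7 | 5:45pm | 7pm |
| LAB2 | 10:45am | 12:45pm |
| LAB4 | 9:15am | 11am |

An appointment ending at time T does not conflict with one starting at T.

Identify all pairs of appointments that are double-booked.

Two intervals overlap when each starts before the other ends.
Sorted by start: LAB1, LAB4, LAB2, LAB3, LAB6, LAB5, LAB7, LAB8.
LAB4 starts before LAB1 ends → LAB1 and LAB4 overlap.
LAB2 starts after LAB1 ends; LAB1 is clear from here.
LAB2 starts before LAB4 ends → LAB4 and LAB2 overlap.
LAB3 starts after LAB4 ends; LAB4 is clear from here.
LAB3 starts exactly when LAB2 ends (back-to-back, no overlap); LAB2 is clear from here.
LAB6 starts before LAB3 ends → LAB3 and LAB6 overlap.
LAB5 starts exactly when LAB3 ends (back-to-back, no overlap); LAB3 is clear from here.
LAB5 starts exactly when LAB6 ends (back-to-back, no overlap); LAB6 is clear from here.
LAB7 starts after LAB5 ends; LAB5 is clear from here.
LAB8 starts after LAB7 ends.

LAB1 & LAB4, LAB2 & LAB4, LAB3 & LAB6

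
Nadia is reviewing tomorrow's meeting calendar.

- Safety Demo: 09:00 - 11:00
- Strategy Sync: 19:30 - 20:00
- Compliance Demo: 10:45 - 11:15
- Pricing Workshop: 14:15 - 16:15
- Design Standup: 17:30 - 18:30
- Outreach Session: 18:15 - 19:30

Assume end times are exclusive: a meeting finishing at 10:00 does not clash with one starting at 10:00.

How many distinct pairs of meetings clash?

Sorted by start: Safety Demo, Compliance Demo, Pricing Workshop, Design Standup, Outreach Session, Strategy Sync.
Compliance Demo starts before Safety Demo ends → Safety Demo and Compliance Demo overlap.
Pricing Workshop starts after Safety Demo ends, so Safety Demo has no further overlaps.
Pricing Workshop starts after Compliance Demo ends, so Compliance Demo has no further overlaps.
Design Standup starts after Pricing Workshop ends, so Pricing Workshop has no further overlaps.
Outreach Session starts before Design Standup ends → Design Standup and Outreach Session overlap.
Strategy Sync starts after Design Standup ends.
Strategy Sync starts exactly when Outreach Session ends (back-to-back, no overlap).
Overlapping pairs: Compliance Demo & Safety Demo, Design Standup & Outreach Session — 2 in total.

2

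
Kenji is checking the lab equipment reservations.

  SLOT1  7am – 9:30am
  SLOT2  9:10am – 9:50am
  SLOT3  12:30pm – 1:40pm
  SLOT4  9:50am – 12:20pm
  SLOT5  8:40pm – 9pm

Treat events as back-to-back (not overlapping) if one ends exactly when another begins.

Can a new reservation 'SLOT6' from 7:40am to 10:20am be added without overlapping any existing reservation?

No — it overlaps SLOT1, SLOT2, SLOT4

SLOT1: starts 7am before SLOT6 ends 10:20am, and ends 9:30am after SLOT6 starts 7:40am → overlap.
SLOT2: starts 9:10am before SLOT6 ends 10:20am, and ends 9:50am after SLOT6 starts 7:40am → overlap.
SLOT4: starts 9:50am before SLOT6 ends 10:20am, and ends 12:20pm after SLOT6 starts 7:40am → overlap.
SLOT3: starts 12:30pm at or after SLOT6 ends 10:20am → clear.
SLOT5: starts 8:40pm at or after SLOT6 ends 10:20am → clear.
SLOT6 overlaps SLOT1, SLOT2, SLOT4.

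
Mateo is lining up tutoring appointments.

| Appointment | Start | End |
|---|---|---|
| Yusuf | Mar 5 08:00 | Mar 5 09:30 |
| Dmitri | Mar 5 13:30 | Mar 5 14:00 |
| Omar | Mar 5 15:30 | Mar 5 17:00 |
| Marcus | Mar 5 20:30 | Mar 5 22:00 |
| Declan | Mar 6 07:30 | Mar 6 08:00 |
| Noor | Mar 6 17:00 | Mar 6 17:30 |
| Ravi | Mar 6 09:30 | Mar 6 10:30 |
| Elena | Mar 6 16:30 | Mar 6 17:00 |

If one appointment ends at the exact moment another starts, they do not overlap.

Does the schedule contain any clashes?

Sorted by start: Yusuf, Dmitri, Omar, Marcus, Declan, Ravi, Elena, Noor.
Dmitri starts after Yusuf ends — done with Yusuf.
Omar starts after Dmitri ends — done with Dmitri.
Marcus starts after Omar ends — done with Omar.
Declan starts after Marcus ends — done with Marcus.
Ravi starts after Declan ends — done with Declan.
Elena starts after Ravi ends — done with Ravi.
Noor starts exactly when Elena ends (back-to-back, no overlap).
Every pair is clear; the schedule has no overlaps.

No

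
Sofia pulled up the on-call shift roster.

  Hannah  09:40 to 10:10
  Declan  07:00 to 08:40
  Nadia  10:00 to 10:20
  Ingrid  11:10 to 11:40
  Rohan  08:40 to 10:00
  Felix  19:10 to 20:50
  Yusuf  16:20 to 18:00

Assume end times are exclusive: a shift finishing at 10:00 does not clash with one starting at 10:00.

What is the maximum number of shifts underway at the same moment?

2

Sort all start/end points and keep a running count:
07:00 start Declan → 1
08:40 end Declan → 0
08:40 start Rohan → 1
09:40 start Hannah → 2
10:00 end Rohan → 1
10:00 start Nadia → 2
10:10 end Hannah → 1
10:20 end Nadia → 0
11:10 start Ingrid → 1
11:40 end Ingrid → 0
16:20 start Yusuf → 1
18:00 end Yusuf → 0
19:10 start Felix → 1
20:50 end Felix → 0
Peak is 2, at 09:40 (Hannah, Rohan).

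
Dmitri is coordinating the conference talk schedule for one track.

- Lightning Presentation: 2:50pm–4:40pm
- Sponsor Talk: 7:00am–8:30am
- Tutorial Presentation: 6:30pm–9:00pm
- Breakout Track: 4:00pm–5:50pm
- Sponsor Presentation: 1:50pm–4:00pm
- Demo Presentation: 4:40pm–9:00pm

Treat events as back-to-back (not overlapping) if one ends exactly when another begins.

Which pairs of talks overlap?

Breakout Track & Demo Presentation, Breakout Track & Lightning Presentation, Demo Presentation & Tutorial Presentation, Lightning Presentation & Sponsor Presentation

Sorted by start: Sponsor Talk, Sponsor Presentation, Lightning Presentation, Breakout Track, Demo Presentation, Tutorial Presentation.
Sponsor Presentation starts after Sponsor Talk ends; Sponsor Talk is clear from here.
Lightning Presentation starts before Sponsor Presentation ends → Sponsor Presentation and Lightning Presentation overlap.
Breakout Track starts exactly when Sponsor Presentation ends (back-to-back, no overlap); Sponsor Presentation is clear from here.
Breakout Track starts before Lightning Presentation ends → Lightning Presentation and Breakout Track overlap.
Demo Presentation starts exactly when Lightning Presentation ends (back-to-back, no overlap); Lightning Presentation is clear from here.
Demo Presentation starts before Breakout Track ends → Breakout Track and Demo Presentation overlap.
Tutorial Presentation starts after Breakout Track ends.
Tutorial Presentation starts before Demo Presentation ends → Demo Presentation and Tutorial Presentation overlap.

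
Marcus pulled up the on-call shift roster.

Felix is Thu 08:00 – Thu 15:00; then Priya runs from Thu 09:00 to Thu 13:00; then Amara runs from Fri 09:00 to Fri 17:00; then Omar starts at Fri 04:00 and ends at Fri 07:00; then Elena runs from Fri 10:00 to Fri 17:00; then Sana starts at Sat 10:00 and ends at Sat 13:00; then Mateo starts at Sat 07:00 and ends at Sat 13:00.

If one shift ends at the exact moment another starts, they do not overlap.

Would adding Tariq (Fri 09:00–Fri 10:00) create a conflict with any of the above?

Felix: ends Thu 15:00 at or before Tariq starts Fri 09:00 → clear.
Priya: ends Thu 13:00 at or before Tariq starts Fri 09:00 → clear.
Omar: ends Fri 07:00 at or before Tariq starts Fri 09:00 → clear.
Amara: starts Fri 09:00 before Tariq ends Fri 10:00, and ends Fri 17:00 after Tariq starts Fri 09:00 → overlap.
Elena: starts Fri 10:00 at or after Tariq ends Fri 10:00 → clear.
Mateo: starts Sat 07:00 at or after Tariq ends Fri 10:00 → clear.
Sana: starts Sat 10:00 at or after Tariq ends Fri 10:00 → clear.
Tariq overlaps Amara.

Yes — it overlaps Amara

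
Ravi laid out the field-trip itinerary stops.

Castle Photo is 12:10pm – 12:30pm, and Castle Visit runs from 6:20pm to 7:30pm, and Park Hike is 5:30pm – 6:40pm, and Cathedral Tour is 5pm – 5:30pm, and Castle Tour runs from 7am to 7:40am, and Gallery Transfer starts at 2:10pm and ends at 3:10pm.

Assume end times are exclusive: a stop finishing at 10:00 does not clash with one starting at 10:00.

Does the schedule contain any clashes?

Sorted by start: Castle Tour, Castle Photo, Gallery Transfer, Cathedral Tour, Park Hike, Castle Visit.
Castle Photo starts after Castle Tour ends — done with Castle Tour.
Gallery Transfer starts after Castle Photo ends — done with Castle Photo.
Cathedral Tour starts after Gallery Transfer ends — done with Gallery Transfer.
Park Hike starts exactly when Cathedral Tour ends (back-to-back, no overlap) — done with Cathedral Tour.
Castle Visit starts before Park Hike ends → Park Hike and Castle Visit overlap.
That's a conflict, so the schedule is not conflict-free.

Yes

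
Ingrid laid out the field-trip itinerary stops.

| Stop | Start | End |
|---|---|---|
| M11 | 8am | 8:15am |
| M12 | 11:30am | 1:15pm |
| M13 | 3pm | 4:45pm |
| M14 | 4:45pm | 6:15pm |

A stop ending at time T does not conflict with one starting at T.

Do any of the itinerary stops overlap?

Sorted by start: M11, M12, M13, M14.
M12 starts after M11 ends, so M11 has no further overlaps.
M13 starts after M12 ends, so M12 has no further overlaps.
M14 starts exactly when M13 ends (back-to-back, no overlap).
Every pair is clear; the schedule has no overlaps.

No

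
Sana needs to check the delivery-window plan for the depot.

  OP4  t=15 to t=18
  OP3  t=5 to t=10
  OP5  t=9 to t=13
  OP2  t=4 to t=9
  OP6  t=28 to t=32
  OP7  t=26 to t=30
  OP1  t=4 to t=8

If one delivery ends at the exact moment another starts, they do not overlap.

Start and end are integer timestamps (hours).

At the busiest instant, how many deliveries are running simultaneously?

Sort all start/end points and keep a running count:
t=4 start OP1 → 1
t=4 start OP2 → 2
t=5 start OP3 → 3
t=8 end OP1 → 2
t=9 end OP2 → 1
t=9 start OP5 → 2
t=10 end OP3 → 1
t=13 end OP5 → 0
t=15 start OP4 → 1
t=18 end OP4 → 0
t=26 start OP7 → 1
t=28 start OP6 → 2
t=30 end OP7 → 1
t=32 end OP6 → 0
Peak is 3, at t=5 (OP1, OP2, OP3).

3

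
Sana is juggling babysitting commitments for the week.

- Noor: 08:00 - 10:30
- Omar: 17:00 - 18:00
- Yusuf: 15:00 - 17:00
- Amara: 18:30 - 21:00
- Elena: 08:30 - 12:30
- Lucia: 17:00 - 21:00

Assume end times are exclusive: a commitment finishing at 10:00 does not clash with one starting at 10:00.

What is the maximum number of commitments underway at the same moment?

Walk through starts and ends in time order (an end at T is processed before a start at T):
08:00 start Noor → 1
08:30 start Elena → 2
10:30 end Noor → 1
12:30 end Elena → 0
15:00 start Yusuf → 1
17:00 end Yusuf → 0
17:00 start Lucia → 1
17:00 start Omar → 2
18:00 end Omar → 1
18:30 start Amara → 2
21:00 end Amara → 1
21:00 end Lucia → 0
Peak is 2, at 08:30 (Elena, Noor).

2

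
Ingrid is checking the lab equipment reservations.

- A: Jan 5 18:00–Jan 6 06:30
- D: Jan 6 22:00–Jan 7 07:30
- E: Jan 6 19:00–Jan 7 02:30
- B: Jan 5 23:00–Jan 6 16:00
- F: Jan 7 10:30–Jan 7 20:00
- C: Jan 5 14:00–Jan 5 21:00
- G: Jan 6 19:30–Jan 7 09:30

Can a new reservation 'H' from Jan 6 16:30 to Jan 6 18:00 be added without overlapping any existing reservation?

C: ends Jan 5 21:00 at or before H starts Jan 6 16:30 → clear.
A: ends Jan 6 06:30 at or before H starts Jan 6 16:30 → clear.
B: ends Jan 6 16:00 at or before H starts Jan 6 16:30 → clear.
E: starts Jan 6 19:00 at or after H ends Jan 6 18:00 → clear.
G: starts Jan 6 19:30 at or after H ends Jan 6 18:00 → clear.
D: starts Jan 6 22:00 at or after H ends Jan 6 18:00 → clear.
F: starts Jan 7 10:30 at or after H ends Jan 6 18:00 → clear.

Yes — the slot is free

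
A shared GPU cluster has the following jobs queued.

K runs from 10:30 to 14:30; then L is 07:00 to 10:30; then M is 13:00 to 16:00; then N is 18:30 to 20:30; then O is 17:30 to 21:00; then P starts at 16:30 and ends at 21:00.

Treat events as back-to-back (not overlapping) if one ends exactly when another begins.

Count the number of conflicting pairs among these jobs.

Sorted by start: L, K, M, P, O, N.
K starts exactly when L ends (back-to-back, no overlap), so L has no further overlaps.
M starts before K ends → K and M overlap.
P starts after K ends, so K has no further overlaps.
P starts after M ends, so M has no further overlaps.
O starts before P ends → P and O overlap.
N starts before P ends → P and N overlap.
N starts before O ends → O and N overlap.
Overlapping pairs: K & M, N & O, N & P, O & P — 4 in total.

4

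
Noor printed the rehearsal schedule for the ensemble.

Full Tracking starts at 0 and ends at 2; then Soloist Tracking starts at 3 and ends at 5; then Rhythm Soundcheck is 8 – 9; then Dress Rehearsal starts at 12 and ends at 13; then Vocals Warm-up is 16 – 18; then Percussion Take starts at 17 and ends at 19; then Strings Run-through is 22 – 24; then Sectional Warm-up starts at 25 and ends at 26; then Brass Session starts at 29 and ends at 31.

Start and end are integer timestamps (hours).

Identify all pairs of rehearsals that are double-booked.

Percussion Take & Vocals Warm-up

Sorted by start: Full Tracking, Soloist Tracking, Rhythm Soundcheck, Dress Rehearsal, Vocals Warm-up, Percussion Take, Strings Run-through, Sectional Warm-up, Brass Session.
Soloist Tracking starts after Full Tracking ends, so nothing later overlaps Full Tracking either.
Rhythm Soundcheck starts after Soloist Tracking ends, so nothing later overlaps Soloist Tracking either.
Dress Rehearsal starts after Rhythm Soundcheck ends, so nothing later overlaps Rhythm Soundcheck either.
Vocals Warm-up starts after Dress Rehearsal ends, so nothing later overlaps Dress Rehearsal either.
Percussion Take starts before Vocals Warm-up ends → Vocals Warm-up and Percussion Take overlap.
Strings Run-through starts after Vocals Warm-up ends, so nothing later overlaps Vocals Warm-up either.
Strings Run-through starts after Percussion Take ends, so nothing later overlaps Percussion Take either.
Sectional Warm-up starts after Strings Run-through ends, so nothing later overlaps Strings Run-through either.
Brass Session starts after Sectional Warm-up ends.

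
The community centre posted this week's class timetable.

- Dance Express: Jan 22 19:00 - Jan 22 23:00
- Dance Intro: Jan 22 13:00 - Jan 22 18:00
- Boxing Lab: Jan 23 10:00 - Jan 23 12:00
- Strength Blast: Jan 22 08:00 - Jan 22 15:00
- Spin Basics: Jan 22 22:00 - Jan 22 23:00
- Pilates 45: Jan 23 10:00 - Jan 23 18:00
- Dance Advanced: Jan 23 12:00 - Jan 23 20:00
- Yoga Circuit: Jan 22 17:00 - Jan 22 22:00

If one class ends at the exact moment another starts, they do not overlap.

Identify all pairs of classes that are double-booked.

Sorted by start: Strength Blast, Dance Intro, Yoga Circuit, Dance Express, Spin Basics, Boxing Lab, Pilates 45, Dance Advanced.
Dance Intro starts before Strength Blast ends → Strength Blast and Dance Intro overlap.
Yoga Circuit starts after Strength Blast ends, so Strength Blast has no further overlaps.
Yoga Circuit starts before Dance Intro ends → Dance Intro and Yoga Circuit overlap.
Dance Express starts after Dance Intro ends, so Dance Intro has no further overlaps.
Dance Express starts before Yoga Circuit ends → Yoga Circuit and Dance Express overlap.
Spin Basics starts exactly when Yoga Circuit ends (back-to-back, no overlap), so Yoga Circuit has no further overlaps.
Spin Basics starts before Dance Express ends → Dance Express and Spin Basics overlap.
Boxing Lab starts after Dance Express ends, so Dance Express has no further overlaps.
Boxing Lab starts after Spin Basics ends, so Spin Basics has no further overlaps.
Pilates 45 starts before Boxing Lab ends → Boxing Lab and Pilates 45 overlap.
Dance Advanced starts exactly when Boxing Lab ends (back-to-back, no overlap).
Dance Advanced starts before Pilates 45 ends → Pilates 45 and Dance Advanced overlap.

Boxing Lab & Pilates 45, Dance Advanced & Pilates 45, Dance Express & Spin Basics, Dance Express & Yoga Circuit, Dance Intro & Strength Blast, Dance Intro & Yoga Circuit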